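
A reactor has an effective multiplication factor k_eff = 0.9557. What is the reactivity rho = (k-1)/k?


rho = (k_eff - 1) / k_eff
rho = (0.9557 - 1) / 0.9557
rho = -0.046353

-0.046353


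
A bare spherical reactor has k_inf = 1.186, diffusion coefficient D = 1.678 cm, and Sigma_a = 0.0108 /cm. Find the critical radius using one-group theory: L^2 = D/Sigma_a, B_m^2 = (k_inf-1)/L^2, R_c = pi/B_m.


L^2 = D / Sigma_a = 1.678 / 0.0108 = 155.3704 cm^2
B_m^2 = (k_inf - 1) / L^2 = (1.186 - 1) / 155.3704 = 0.001197139 /cm^2
For a bare sphere: B_g = pi/R, so R_c = pi / sqrt(B_m^2)
R_c = pi / sqrt(0.001197139) = 90.798 cm

90.798


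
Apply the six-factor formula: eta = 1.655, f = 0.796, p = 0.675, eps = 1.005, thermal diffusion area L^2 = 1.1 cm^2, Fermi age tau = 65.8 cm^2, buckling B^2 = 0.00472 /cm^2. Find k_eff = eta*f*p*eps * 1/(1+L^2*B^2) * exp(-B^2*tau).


k_inf = eta*f*p*eps = 1.655*0.796*0.675*1.005 = 0.8936777
P_TNL = 1/(1 + L^2*B^2) = 1/(1 + 1.1*0.00472) = 0.9948348
P_FNL = exp(-B^2*tau) = exp(-0.00472*65.8) = 0.7330246
k_eff = k_inf * P_TNL * P_FNL = 0.8936777 * 0.9948348 * 0.7330246
k_eff = 0.65170

0.65170


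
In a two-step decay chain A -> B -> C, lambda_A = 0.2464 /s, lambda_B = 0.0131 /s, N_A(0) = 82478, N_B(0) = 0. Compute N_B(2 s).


N_B(t) = lambda_A * N_A0 / (lambda_B - lambda_A) * [exp(-lambda_A*t) - exp(-lambda_B*t)]
exp(-0.2464*2) = 0.6109134; exp(-0.0131*2) = 0.9741402
N_B = 0.2464 * 82478 / (0.0131 - 0.2464) * (0.6109134 - 0.9741402)
N_B = 31640

31640


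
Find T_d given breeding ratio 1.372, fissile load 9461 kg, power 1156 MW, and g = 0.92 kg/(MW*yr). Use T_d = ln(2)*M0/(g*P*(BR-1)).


Breeding gain G = BR - 1 = 1.372 - 1 = 0.372
Fissile production rate = g * P * G = 0.92 * 1156 * 0.372 = 395.62944 kg/yr
T_d = ln(2) * M0 / (g * P * G)
T_d = ln(2) * 9461 / 395.62944 = 16.576 yr

16.576


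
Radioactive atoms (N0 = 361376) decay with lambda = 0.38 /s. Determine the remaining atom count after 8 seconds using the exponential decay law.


N = N0 * exp(-lambda * t)
N = 361376 * exp(-0.38 * 8)
N = 17286

17286


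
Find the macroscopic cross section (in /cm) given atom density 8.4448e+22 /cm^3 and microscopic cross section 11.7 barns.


Sigma = N * sigma_barns * 1e-24
Sigma = 8.4448e+22 * 11.7 * 1e-24
Sigma = 0.98804 /cm

0.98804


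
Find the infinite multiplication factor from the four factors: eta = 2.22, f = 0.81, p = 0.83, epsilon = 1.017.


k_inf = eta * f * p * epsilon
k_inf = 2.22 * 0.81 * 0.83 * 1.017
k_inf = 1.5179

1.5179


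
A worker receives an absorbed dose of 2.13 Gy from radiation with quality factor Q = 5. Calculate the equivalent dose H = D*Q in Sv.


H = D * Q
H = 2.13 * 5
H = 10.650 Sv

10.650


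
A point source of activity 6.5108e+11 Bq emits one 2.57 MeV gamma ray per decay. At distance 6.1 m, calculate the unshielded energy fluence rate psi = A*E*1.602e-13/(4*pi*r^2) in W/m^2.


psi = A * E * 1.602e-13 / (4*pi*r^2)
psi = 6.5108e+11 * 2.57 * 1.602e-13 / (4*pi*6.1^2)
psi = 5.7327e-04 W/m^2

5.7327e-04


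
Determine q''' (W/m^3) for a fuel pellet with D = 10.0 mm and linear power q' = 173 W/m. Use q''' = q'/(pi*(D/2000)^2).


r = D / 2 / 1000 = 10.0 / 2 / 1000 = 0.005 m
q''' = q' / (pi * r^2)
q''' = 173 / (pi * 0.005^2)
q''' = 2.2027e+06 W/m^3

2.2027e+06


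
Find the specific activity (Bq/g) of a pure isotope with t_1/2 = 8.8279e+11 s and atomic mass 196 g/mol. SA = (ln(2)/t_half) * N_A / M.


lambda = ln(2) / t_half = ln(2) / 8.8279e+11 = 7.851779e-13 /s
SA = lambda * N_A / M
SA = 7.851779e-13 * 6.022e23 / 196
SA = 2.4124e+09 Bq/g

2.4124e+09


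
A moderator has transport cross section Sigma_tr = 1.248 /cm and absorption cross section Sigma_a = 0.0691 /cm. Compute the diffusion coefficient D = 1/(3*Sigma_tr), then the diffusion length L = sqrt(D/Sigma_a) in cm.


D = 1 / (3 * Sigma_tr) = 1 / (3 * 1.248) = 0.2670940 cm
L = sqrt(D / Sigma_a)
L = sqrt(0.2670940 / 0.0691)
L = 1.9660 cm

1.9660


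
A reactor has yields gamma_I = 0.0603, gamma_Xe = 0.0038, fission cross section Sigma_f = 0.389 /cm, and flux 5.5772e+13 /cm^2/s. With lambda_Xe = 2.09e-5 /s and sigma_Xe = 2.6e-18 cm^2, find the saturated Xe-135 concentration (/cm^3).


Xe_eq = (gamma_I + gamma_Xe) * Sigma_f * phi / (lambda_Xe + sigma_Xe * phi)
Numerator = (0.0603 + 0.0038) * 0.389 * 5.5772e+13 = 1.390669e+12
Denominator = 2.09e-5 + 2.6e-18 * 5.5772e+13 = 1.659072e-04
Xe_eq = 1.390669e+12 / 1.659072e-04 = 8.3822e+15 /cm^3

8.3822e+15


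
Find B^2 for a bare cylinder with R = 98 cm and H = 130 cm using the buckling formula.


B^2 = (2.405/R)^2 + (pi/H)^2
B^2 = (2.405/98)^2 + (pi/130)^2
B^2 = 0.0011863 /cm^2

0.0011863


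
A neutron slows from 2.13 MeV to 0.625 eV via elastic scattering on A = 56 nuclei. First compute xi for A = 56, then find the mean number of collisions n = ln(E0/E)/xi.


xi = 1 + (A-1)^2/(2A)*ln((A-1)/(A+1)) = 0.03529286 (for A = 56)
n = ln(E0/E) / xi
n = ln(2.13e6 / 0.625) / 0.03529286
n = ln(3.408000e+06) / 0.03529286 = 426.19

426.19


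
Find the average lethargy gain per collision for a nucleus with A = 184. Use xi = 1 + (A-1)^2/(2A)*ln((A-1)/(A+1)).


xi = 1 + (A-1)^2/(2A) * ln((A-1)/(A+1))
xi = 1 + (184-1)^2/(2*184) * ln((184-1)/(184 +1))
xi = 0.010830

0.010830


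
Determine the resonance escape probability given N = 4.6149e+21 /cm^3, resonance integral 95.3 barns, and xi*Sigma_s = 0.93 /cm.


p = exp(-N * I * 1e-24 / (xi*Sigma_s))
p = exp(-4.6149e+21 * 95.3 * 1e-24 / 0.93)
p = 0.62319

0.62319


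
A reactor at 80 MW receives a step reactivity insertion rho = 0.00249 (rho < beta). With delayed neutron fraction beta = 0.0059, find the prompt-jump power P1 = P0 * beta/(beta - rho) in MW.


P1/P0 = beta / (beta - rho)
P1/P0 = 0.0059 / (0.0059 - 0.00249) = 1.730205
P1 = 80 * 1.730205 = 138.42 MW

138.42


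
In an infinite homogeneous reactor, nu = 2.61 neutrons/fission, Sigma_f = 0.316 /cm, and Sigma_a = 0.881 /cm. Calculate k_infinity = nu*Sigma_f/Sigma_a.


k_inf = nu * Sigma_f / Sigma_a
k_inf = 2.61 * 0.316 / 0.881
k_inf = 0.93616

0.93616


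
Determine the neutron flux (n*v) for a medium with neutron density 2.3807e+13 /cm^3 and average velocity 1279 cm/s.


phi = n * v
phi = 2.3807e+13 * 1279
phi = 3.0449e+16 /cm^2/s

3.0449e+16


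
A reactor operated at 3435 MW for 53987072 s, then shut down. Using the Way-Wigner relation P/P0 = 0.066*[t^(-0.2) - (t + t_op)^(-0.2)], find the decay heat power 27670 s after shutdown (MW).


P/P0 = 0.066 * [t^(-0.2) - (t + t_op)^(-0.2)]
P/P0 = 0.066 * [27670^(-0.2) - (27670 + 53987072)^(-0.2)]
P/P0 = 0.066 * [0.1292999 - 0.02841172] = 0.006658620
P = 3435 * 0.006658620 = 22.872 MW

22.872


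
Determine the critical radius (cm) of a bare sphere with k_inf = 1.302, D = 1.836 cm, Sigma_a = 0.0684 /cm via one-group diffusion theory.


L^2 = D / Sigma_a = 1.836 / 0.0684 = 26.84211 cm^2
B_m^2 = (k_inf - 1) / L^2 = (1.302 - 1) / 26.84211 = 0.01125098 /cm^2
For a bare sphere: B_g = pi/R, so R_c = pi / sqrt(B_m^2)
R_c = pi / sqrt(0.01125098) = 29.618 cm

29.618


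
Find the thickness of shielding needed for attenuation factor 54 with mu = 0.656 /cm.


x = ln(factor) / mu
x = ln(54) / 0.656
x = 6.0808 cm

6.0808


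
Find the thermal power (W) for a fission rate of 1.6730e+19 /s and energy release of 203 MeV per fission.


P = fission_rate * E_MeV * 1.602e-13
P = 1.6730e+19 * 203 * 1.602e-13
P = 5.4407e+08 W

5.4407e+08


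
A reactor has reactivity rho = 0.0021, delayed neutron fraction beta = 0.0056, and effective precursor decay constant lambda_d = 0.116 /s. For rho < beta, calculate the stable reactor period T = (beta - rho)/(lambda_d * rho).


T = (beta - rho) / (lambda_d * rho)
T = (0.0056 - 0.0021) / (0.116 * 0.0021)
T = 14.368 s

14.368


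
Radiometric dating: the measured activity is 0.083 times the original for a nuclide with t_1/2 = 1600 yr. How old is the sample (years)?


lambda = ln(2) / t_half = ln(2) / 1600 = 4.332170e-04 /yr
t = -ln(A/A0) / lambda
t = -ln(0.083) / 4.332170e-04
t = 5745.2 yr

5745.2


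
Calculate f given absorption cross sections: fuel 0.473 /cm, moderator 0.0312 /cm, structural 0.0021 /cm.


f = Sigma_a_fuel / (Sigma_a_fuel + Sigma_a_mod + Sigma_a_other)
f = 0.473 / (0.473 + 0.0312 + 0.0021)
f = 0.93423

0.93423


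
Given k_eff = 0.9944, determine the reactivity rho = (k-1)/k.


rho = (k_eff - 1) / k_eff
rho = (0.9944 - 1) / 0.9944
rho = -0.0056315

-0.0056315


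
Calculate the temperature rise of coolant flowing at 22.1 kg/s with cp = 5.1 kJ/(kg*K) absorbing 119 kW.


dT = Q / (m_dot * cp)
dT = 119 / (22.1 * 5.1)
dT = 1.0558 C

1.0558


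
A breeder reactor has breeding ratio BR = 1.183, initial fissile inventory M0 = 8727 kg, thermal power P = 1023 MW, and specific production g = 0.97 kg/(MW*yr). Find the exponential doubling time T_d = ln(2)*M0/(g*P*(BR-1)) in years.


Breeding gain G = BR - 1 = 1.183 - 1 = 0.183
Fissile production rate = g * P * G = 0.97 * 1023 * 0.183 = 181.59273 kg/yr
T_d = ln(2) * M0 / (g * P * G)
T_d = ln(2) * 8727 / 181.59273 = 33.311 yr

33.311


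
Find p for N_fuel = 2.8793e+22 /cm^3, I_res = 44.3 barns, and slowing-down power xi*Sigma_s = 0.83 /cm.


p = exp(-N * I * 1e-24 / (xi*Sigma_s))
p = exp(-2.8793e+22 * 44.3 * 1e-24 / 0.83)
p = 0.21507

0.21507


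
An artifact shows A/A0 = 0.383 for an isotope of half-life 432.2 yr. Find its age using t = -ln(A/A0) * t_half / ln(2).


lambda = ln(2) / t_half = ln(2) / 432.2 = 0.001603765 /yr
t = -ln(A/A0) / lambda
t = -ln(0.383) / 0.001603765
t = 598.42 yr

598.42


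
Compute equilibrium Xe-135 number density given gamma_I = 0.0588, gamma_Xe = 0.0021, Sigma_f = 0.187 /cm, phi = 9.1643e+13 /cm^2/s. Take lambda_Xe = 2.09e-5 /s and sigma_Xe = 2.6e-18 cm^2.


Xe_eq = (gamma_I + gamma_Xe) * Sigma_f * phi / (lambda_Xe + sigma_Xe * phi)
Numerator = (0.0588 + 0.0021) * 0.187 * 9.1643e+13 = 1.043658e+12
Denominator = 2.09e-5 + 2.6e-18 * 9.1643e+13 = 2.591718e-04
Xe_eq = 1.043658e+12 / 2.591718e-04 = 4.0269e+15 /cm^3

4.0269e+15


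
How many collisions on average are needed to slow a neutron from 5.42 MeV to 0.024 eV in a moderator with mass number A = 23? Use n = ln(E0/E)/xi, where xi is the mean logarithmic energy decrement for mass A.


xi = 1 + (A-1)^2/(2A)*ln((A-1)/(A+1)) = 0.08448899 (for A = 23)
n = ln(E0/E) / xi
n = ln(5.42e6 / 0.024) / 0.08448899
n = ln(2.258333e+08) / 0.08448899 = 227.67

227.67


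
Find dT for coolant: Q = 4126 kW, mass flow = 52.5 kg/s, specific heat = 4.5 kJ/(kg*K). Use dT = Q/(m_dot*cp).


dT = Q / (m_dot * cp)
dT = 4126 / (52.5 * 4.5)
dT = 17.465 C

17.465


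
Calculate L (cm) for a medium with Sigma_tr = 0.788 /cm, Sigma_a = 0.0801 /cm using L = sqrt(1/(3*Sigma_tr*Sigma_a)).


D = 1 / (3 * Sigma_tr) = 1 / (3 * 0.788) = 0.4230118 cm
L = sqrt(D / Sigma_a)
L = sqrt(0.4230118 / 0.0801)
L = 2.2981 cm

2.2981


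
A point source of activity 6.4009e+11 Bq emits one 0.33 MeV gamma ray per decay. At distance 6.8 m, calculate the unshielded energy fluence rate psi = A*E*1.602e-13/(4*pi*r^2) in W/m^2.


psi = A * E * 1.602e-13 / (4*pi*r^2)
psi = 6.4009e+11 * 0.33 * 1.602e-13 / (4*pi*6.8^2)
psi = 5.8236e-05 W/m^2

5.8236e-05


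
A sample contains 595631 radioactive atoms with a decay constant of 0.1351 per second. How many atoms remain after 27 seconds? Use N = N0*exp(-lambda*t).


N = N0 * exp(-lambda * t)
N = 595631 * exp(-0.1351 * 27)
N = 15517

15517


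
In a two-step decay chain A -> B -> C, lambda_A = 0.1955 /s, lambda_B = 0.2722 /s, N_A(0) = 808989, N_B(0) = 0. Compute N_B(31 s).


N_B(t) = lambda_A * N_A0 / (lambda_B - lambda_A) * [exp(-lambda_A*t) - exp(-lambda_B*t)]
exp(-0.1955*31) = 0.002333234; exp(-0.2722*31) = 2.164394e-04
N_B = 0.1955 * 808989 / (0.2722 - 0.1955) * (0.002333234 - 2.164394e-04)
N_B = 4364.9

4364.9


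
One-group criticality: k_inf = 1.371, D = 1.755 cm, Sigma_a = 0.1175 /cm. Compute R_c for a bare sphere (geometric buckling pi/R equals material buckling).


L^2 = D / Sigma_a = 1.755 / 0.1175 = 14.93617 cm^2
B_m^2 = (k_inf - 1) / L^2 = (1.371 - 1) / 14.93617 = 0.02483903 /cm^2
For a bare sphere: B_g = pi/R, so R_c = pi / sqrt(B_m^2)
R_c = pi / sqrt(0.02483903) = 19.933 cm

19.933


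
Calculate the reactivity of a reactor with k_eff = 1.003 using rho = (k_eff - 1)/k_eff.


rho = (k_eff - 1) / k_eff
rho = (1.003 - 1) / 1.003
rho = 0.0029910

0.0029910


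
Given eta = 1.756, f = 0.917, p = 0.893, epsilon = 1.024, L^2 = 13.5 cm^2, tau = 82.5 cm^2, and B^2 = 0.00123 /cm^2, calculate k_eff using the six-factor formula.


k_inf = eta*f*p*eps = 1.756*0.917*0.893*1.024 = 1.472466
P_TNL = 1/(1 + L^2*B^2) = 1/(1 + 13.5*0.00123) = 0.9836662
P_FNL = exp(-B^2*tau) = exp(-0.00123*82.5) = 0.9035038
k_eff = k_inf * P_TNL * P_FNL = 1.472466 * 0.9836662 * 0.9035038
k_eff = 1.3086

1.3086


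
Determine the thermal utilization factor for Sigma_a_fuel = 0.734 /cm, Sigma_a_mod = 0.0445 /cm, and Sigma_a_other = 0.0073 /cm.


f = Sigma_a_fuel / (Sigma_a_fuel + Sigma_a_mod + Sigma_a_other)
f = 0.734 / (0.734 + 0.0445 + 0.0073)
f = 0.93408

0.93408


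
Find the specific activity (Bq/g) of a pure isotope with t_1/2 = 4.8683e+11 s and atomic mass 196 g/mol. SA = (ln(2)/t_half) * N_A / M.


lambda = ln(2) / t_half = ln(2) / 4.8683e+11 = 1.423797e-12 /s
SA = lambda * N_A / M
SA = 1.423797e-12 * 6.022e23 / 196
SA = 4.3745e+09 Bq/g

4.3745e+09


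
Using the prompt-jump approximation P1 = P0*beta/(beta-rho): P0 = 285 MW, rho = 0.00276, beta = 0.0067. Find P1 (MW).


P1/P0 = beta / (beta - rho)
P1/P0 = 0.0067 / (0.0067 - 0.00276) = 1.700508
P1 = 285 * 1.700508 = 484.64 MW

484.64


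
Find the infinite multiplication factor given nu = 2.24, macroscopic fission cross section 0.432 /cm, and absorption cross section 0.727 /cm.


k_inf = nu * Sigma_f / Sigma_a
k_inf = 2.24 * 0.432 / 0.727
k_inf = 1.3311

1.3311


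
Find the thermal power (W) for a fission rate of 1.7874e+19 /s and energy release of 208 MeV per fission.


P = fission_rate * E_MeV * 1.602e-13
P = 1.7874e+19 * 208 * 1.602e-13
P = 5.9559e+08 W

5.9559e+08


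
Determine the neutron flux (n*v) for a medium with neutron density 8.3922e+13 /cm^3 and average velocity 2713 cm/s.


phi = n * v
phi = 8.3922e+13 * 2713
phi = 2.2768e+17 /cm^2/s

2.2768e+17


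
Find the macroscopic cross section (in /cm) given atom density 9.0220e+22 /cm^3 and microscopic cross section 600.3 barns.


Sigma = N * sigma_barns * 1e-24
Sigma = 9.0220e+22 * 600.3 * 1e-24
Sigma = 54.159 /cm

54.159


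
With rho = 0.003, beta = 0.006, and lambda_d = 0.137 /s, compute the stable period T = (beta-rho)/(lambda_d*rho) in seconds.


T = (beta - rho) / (lambda_d * rho)
T = (0.006 - 0.003) / (0.137 * 0.003)
T = 7.2993 s

7.2993


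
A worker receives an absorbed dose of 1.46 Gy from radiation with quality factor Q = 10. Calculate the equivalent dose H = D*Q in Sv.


H = D * Q
H = 1.46 * 10
H = 14.600 Sv

14.600


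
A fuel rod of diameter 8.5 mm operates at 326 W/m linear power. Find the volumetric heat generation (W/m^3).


r = D / 2 / 1000 = 8.5 / 2 / 1000 = 0.00425 m
q''' = q' / (pi * r^2)
q''' = 326 / (pi * 0.00425^2)
q''' = 5.7450e+06 W/m^3

5.7450e+06


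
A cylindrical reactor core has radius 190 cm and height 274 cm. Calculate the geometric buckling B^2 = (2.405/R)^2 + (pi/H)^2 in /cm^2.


B^2 = (2.405/R)^2 + (pi/H)^2
B^2 = (2.405/190)^2 + (pi/274)^2
B^2 = 2.9168e-04 /cm^2

2.9168e-04


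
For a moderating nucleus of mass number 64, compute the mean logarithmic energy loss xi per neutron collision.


xi = 1 + (A-1)^2/(2A) * ln((A-1)/(A+1))
xi = 1 + (64-1)^2/(2*64) * ln((64-1)/(64 +1))
xi = 0.030927

0.030927


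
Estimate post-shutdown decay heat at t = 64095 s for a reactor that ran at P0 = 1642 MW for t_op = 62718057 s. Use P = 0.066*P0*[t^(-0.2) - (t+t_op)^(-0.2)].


P/P0 = 0.066 * [t^(-0.2) - (t + t_op)^(-0.2)]
P/P0 = 0.066 * [64095^(-0.2) - (64095 + 62718057)^(-0.2)]
P/P0 = 0.066 * [0.1093038 - 0.02756975] = 0.005394447
P = 1642 * 0.005394447 = 8.8577 MW

8.8577


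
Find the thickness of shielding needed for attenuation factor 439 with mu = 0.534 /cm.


x = ln(factor) / mu
x = ln(439) / 0.534
x = 11.394 cm

11.394


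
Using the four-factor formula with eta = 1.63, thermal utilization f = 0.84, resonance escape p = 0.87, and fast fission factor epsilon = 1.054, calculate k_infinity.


k_inf = eta * f * p * epsilon
k_inf = 1.63 * 0.84 * 0.87 * 1.054
k_inf = 1.2555

1.2555


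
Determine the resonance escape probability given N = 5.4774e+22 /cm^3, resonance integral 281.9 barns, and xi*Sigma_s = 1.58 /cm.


p = exp(-N * I * 1e-24 / (xi*Sigma_s))
p = exp(-5.4774e+22 * 281.9 * 1e-24 / 1.58)
p = 5.6989e-05

5.6989e-05


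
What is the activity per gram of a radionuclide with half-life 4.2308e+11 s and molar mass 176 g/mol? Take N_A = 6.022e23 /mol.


lambda = ln(2) / t_half = ln(2) / 4.2308e+11 = 1.638336e-12 /s
SA = lambda * N_A / M
SA = 1.638336e-12 * 6.022e23 / 176
SA = 5.6057e+09 Bq/g

5.6057e+09


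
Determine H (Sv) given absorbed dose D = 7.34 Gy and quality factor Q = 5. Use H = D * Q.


H = D * Q
H = 7.34 * 5
H = 36.700 Sv

36.700


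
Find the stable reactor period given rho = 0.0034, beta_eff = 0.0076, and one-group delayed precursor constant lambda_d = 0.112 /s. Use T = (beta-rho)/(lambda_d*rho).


T = (beta - rho) / (lambda_d * rho)
T = (0.0076 - 0.0034) / (0.112 * 0.0034)
T = 11.029 s

11.029


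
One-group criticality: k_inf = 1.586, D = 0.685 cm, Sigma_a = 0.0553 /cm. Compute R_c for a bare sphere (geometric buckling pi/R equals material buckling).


L^2 = D / Sigma_a = 0.685 / 0.0553 = 12.38698 cm^2
B_m^2 = (k_inf - 1) / L^2 = (1.586 - 1) / 12.38698 = 0.04730774 /cm^2
For a bare sphere: B_g = pi/R, so R_c = pi / sqrt(B_m^2)
R_c = pi / sqrt(0.04730774) = 14.444 cm

14.444


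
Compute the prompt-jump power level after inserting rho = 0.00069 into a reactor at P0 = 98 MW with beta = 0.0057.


P1/P0 = beta / (beta - rho)
P1/P0 = 0.0057 / (0.0057 - 0.00069) = 1.137725
P1 = 98 * 1.137725 = 111.50 MW

111.50


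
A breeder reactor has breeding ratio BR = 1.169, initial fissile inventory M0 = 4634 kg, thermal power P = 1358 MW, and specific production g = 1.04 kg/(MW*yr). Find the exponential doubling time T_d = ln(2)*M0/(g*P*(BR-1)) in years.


Breeding gain G = BR - 1 = 1.169 - 1 = 0.169
Fissile production rate = g * P * G = 1.04 * 1358 * 0.169 = 238.68208 kg/yr
T_d = ln(2) * M0 / (g * P * G)
T_d = ln(2) * 4634 / 238.68208 = 13.457 yr

13.457


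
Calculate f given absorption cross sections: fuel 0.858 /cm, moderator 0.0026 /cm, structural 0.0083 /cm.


f = Sigma_a_fuel / (Sigma_a_fuel + Sigma_a_mod + Sigma_a_other)
f = 0.858 / (0.858 + 0.0026 + 0.0083)
f = 0.98746

0.98746


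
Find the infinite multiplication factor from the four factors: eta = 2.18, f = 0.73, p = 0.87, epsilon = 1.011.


k_inf = eta * f * p * epsilon
k_inf = 2.18 * 0.73 * 0.87 * 1.011
k_inf = 1.3997

1.3997


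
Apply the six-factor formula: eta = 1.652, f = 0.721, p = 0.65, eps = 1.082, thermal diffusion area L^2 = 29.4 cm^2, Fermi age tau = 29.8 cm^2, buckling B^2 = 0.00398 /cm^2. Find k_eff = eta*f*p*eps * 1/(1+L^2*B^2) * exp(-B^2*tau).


k_inf = eta*f*p*eps = 1.652*0.721*0.65*1.082 = 0.8376950
P_TNL = 1/(1 + L^2*B^2) = 1/(1 + 29.4*0.00398) = 0.8952455
P_FNL = exp(-B^2*tau) = exp(-0.00398*29.8) = 0.8881594
k_eff = k_inf * P_TNL * P_FNL = 0.8376950 * 0.8952455 * 0.8881594
k_eff = 0.66607

0.66607


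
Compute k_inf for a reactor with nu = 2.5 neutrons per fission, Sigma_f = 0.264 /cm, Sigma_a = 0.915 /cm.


k_inf = nu * Sigma_f / Sigma_a
k_inf = 2.5 * 0.264 / 0.915
k_inf = 0.72131

0.72131


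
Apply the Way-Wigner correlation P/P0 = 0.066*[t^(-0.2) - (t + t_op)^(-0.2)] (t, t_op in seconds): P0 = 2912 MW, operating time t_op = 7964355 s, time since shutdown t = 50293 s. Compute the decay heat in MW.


P/P0 = 0.066 * [t^(-0.2) - (t + t_op)^(-0.2)]
P/P0 = 0.066 * [50293^(-0.2) - (50293 + 7964355)^(-0.2)]
P/P0 = 0.066 * [0.1147357 - 0.04161243] = 0.004826136
P = 2912 * 0.004826136 = 14.054 MW

14.054


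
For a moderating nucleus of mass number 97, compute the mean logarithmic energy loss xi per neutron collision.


xi = 1 + (A-1)^2/(2A) * ln((A-1)/(A+1))
xi = 1 + (97-1)^2/(2*97) * ln((97-1)/(97 +1))
xi = 0.020478

0.020478


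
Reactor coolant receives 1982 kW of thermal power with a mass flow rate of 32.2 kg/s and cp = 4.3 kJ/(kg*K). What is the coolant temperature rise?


dT = Q / (m_dot * cp)
dT = 1982 / (32.2 * 4.3)
dT = 14.315 C

14.315


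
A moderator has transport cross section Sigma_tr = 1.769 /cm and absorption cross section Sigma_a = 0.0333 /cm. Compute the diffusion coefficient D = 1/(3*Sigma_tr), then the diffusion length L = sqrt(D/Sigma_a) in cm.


D = 1 / (3 * Sigma_tr) = 1 / (3 * 1.769) = 0.1884304 cm
L = sqrt(D / Sigma_a)
L = sqrt(0.1884304 / 0.0333)
L = 2.3788 cm

2.3788


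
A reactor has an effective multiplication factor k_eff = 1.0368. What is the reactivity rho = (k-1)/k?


rho = (k_eff - 1) / k_eff
rho = (1.0368 - 1) / 1.0368
rho = 0.035494

0.035494


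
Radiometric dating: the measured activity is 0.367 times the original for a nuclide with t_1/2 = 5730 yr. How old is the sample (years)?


lambda = ln(2) / t_half = ln(2) / 5730 = 1.209681e-04 /yr
t = -ln(A/A0) / lambda
t = -ln(0.367) / 1.209681e-04
t = 8286.4 yr

8286.4


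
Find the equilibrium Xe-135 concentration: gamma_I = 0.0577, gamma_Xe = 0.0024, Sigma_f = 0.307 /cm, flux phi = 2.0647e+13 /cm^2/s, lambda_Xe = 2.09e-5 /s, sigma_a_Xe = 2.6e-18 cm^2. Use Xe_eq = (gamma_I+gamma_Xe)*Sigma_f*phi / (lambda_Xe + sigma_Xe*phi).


Xe_eq = (gamma_I + gamma_Xe) * Sigma_f * phi / (lambda_Xe + sigma_Xe * phi)
Numerator = (0.0577 + 0.0024) * 0.307 * 2.0647e+13 = 3.809516e+11
Denominator = 2.09e-5 + 2.6e-18 * 2.0647e+13 = 7.458220e-05
Xe_eq = 3.809516e+11 / 7.458220e-05 = 5.1078e+15 /cm^3

5.1078e+15


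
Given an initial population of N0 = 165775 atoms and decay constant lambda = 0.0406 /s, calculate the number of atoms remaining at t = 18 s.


N = N0 * exp(-lambda * t)
N = 165775 * exp(-0.0406 * 18)
N = 79825

79825


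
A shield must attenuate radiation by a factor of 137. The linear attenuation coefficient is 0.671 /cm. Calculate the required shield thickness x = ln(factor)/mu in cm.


x = ln(factor) / mu
x = ln(137) / 0.671
x = 7.3323 cm

7.3323


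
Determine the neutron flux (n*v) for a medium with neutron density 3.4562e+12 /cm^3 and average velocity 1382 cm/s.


phi = n * v
phi = 3.4562e+12 * 1382
phi = 4.7765e+15 /cm^2/s

4.7765e+15


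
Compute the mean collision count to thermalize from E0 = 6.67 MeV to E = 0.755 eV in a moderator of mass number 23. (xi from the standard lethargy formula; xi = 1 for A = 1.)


xi = 1 + (A-1)^2/(2A)*ln((A-1)/(A+1)) = 0.08448899 (for A = 23)
n = ln(E0/E) / xi
n = ln(6.67e6 / 0.755) / 0.08448899
n = ln(8.834437e+06) / 0.08448899 = 189.30

189.30


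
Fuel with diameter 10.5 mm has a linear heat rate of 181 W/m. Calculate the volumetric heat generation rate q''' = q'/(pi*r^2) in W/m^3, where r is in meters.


r = D / 2 / 1000 = 10.5 / 2 / 1000 = 0.00525 m
q''' = q' / (pi * r^2)
q''' = 181 / (pi * 0.00525^2)
q''' = 2.0903e+06 W/m^3

2.0903e+06


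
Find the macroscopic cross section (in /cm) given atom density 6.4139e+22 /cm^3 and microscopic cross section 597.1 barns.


Sigma = N * sigma_barns * 1e-24
Sigma = 6.4139e+22 * 597.1 * 1e-24
Sigma = 38.297 /cm

38.297


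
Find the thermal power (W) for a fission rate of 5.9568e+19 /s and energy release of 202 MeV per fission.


P = fission_rate * E_MeV * 1.602e-13
P = 5.9568e+19 * 202 * 1.602e-13
P = 1.9276e+09 W

1.9276e+09


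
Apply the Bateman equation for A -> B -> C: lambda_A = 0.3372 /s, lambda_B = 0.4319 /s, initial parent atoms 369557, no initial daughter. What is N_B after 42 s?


N_B(t) = lambda_A * N_A0 / (lambda_B - lambda_A) * [exp(-lambda_A*t) - exp(-lambda_B*t)]
exp(-0.3372*42) = 7.068835e-07; exp(-0.4319*42) = 1.324296e-08
N_B = 0.3372 * 369557 / (0.4319 - 0.3372) * (7.068835e-07 - 1.324296e-08)
N_B = 0.91275

0.91275


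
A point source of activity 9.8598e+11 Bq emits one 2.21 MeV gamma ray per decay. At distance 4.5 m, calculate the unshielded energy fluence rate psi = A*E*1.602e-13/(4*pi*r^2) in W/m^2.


psi = A * E * 1.602e-13 / (4*pi*r^2)
psi = 9.8598e+11 * 2.21 * 1.602e-13 / (4*pi*4.5^2)
psi = 0.0013718 W/m^2

0.0013718


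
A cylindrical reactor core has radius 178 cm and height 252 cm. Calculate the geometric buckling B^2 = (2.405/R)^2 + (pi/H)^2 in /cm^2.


B^2 = (2.405/R)^2 + (pi/H)^2
B^2 = (2.405/178)^2 + (pi/252)^2
B^2 = 3.3797e-04 /cm^2

3.3797e-04


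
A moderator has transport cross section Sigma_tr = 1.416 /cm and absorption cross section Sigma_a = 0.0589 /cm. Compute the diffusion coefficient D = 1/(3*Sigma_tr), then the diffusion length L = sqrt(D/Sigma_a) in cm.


D = 1 / (3 * Sigma_tr) = 1 / (3 * 1.416) = 0.2354049 cm
L = sqrt(D / Sigma_a)
L = sqrt(0.2354049 / 0.0589)
L = 1.9992 cm

1.9992


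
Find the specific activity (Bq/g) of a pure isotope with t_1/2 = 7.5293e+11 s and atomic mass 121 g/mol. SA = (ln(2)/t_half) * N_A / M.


lambda = ln(2) / t_half = ln(2) / 7.5293e+11 = 9.205998e-13 /s
SA = lambda * N_A / M
SA = 9.205998e-13 * 6.022e23 / 121
SA = 4.5817e+09 Bq/g

4.5817e+09


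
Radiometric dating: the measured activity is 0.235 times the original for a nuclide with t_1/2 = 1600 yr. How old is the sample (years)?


lambda = ln(2) / t_half = ln(2) / 1600 = 4.332170e-04 /yr
t = -ln(A/A0) / lambda
t = -ln(0.235) / 4.332170e-04
t = 3342.8 yr

3342.8


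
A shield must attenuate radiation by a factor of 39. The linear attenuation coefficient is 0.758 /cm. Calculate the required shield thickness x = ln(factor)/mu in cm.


x = ln(factor) / mu
x = ln(39) / 0.758
x = 4.8332 cm

4.8332


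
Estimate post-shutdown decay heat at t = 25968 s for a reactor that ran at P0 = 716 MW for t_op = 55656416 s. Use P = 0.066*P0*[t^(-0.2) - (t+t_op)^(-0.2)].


P/P0 = 0.066 * [t^(-0.2) - (t + t_op)^(-0.2)]
P/P0 = 0.066 * [25968^(-0.2) - (25968 + 55656416)^(-0.2)]
P/P0 = 0.066 * [0.1309520 - 0.02823946] = 0.006779028
P = 716 * 0.006779028 = 4.8538 MW

4.8538


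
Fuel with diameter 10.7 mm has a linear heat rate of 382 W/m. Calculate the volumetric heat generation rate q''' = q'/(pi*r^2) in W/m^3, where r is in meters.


r = D / 2 / 1000 = 10.7 / 2 / 1000 = 0.00535 m
q''' = q' / (pi * r^2)
q''' = 382 / (pi * 0.00535^2)
q''' = 4.2482e+06 W/m^3

4.2482e+06


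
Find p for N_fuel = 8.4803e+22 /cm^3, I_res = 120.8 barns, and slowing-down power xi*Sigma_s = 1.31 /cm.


p = exp(-N * I * 1e-24 / (xi*Sigma_s))
p = exp(-8.4803e+22 * 120.8 * 1e-24 / 1.31)
p = 4.0162e-04

4.0162e-04


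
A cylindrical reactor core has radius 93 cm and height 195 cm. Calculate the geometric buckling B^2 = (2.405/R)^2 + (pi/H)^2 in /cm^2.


B^2 = (2.405/R)^2 + (pi/H)^2
B^2 = (2.405/93)^2 + (pi/195)^2
B^2 = 9.2831e-04 /cm^2

9.2831e-04


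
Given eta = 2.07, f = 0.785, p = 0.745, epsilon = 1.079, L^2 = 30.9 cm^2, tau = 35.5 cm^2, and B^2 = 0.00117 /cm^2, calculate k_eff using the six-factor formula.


k_inf = eta*f*p*eps = 2.07*0.785*0.745*1.079 = 1.306224
P_TNL = 1/(1 + L^2*B^2) = 1/(1 + 30.9*0.00117) = 0.9651084
P_FNL = exp(-B^2*tau) = exp(-0.00117*35.5) = 0.9593158
k_eff = k_inf * P_TNL * P_FNL = 1.306224 * 0.9651084 * 0.9593158
k_eff = 1.2094

1.2094


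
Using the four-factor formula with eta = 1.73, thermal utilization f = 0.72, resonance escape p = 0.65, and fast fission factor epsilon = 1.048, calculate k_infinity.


k_inf = eta * f * p * epsilon
k_inf = 1.73 * 0.72 * 0.65 * 1.048
k_inf = 0.84850

0.84850


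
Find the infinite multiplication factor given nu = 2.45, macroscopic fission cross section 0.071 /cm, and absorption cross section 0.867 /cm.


k_inf = nu * Sigma_f / Sigma_a
k_inf = 2.45 * 0.071 / 0.867
k_inf = 0.20063

0.20063


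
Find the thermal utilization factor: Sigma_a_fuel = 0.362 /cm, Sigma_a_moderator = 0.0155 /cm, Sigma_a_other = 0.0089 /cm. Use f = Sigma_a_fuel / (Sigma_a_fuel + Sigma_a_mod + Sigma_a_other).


f = Sigma_a_fuel / (Sigma_a_fuel + Sigma_a_mod + Sigma_a_other)
f = 0.362 / (0.362 + 0.0155 + 0.0089)
f = 0.93685

0.93685


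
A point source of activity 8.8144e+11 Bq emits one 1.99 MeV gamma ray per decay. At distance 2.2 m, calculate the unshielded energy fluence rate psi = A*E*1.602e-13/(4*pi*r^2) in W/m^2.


psi = A * E * 1.602e-13 / (4*pi*r^2)
psi = 8.8144e+11 * 1.99 * 1.602e-13 / (4*pi*2.2^2)
psi = 0.0046201 W/m^2

0.0046201


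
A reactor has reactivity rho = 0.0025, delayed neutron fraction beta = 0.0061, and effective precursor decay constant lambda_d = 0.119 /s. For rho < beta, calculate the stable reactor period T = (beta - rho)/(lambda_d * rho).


T = (beta - rho) / (lambda_d * rho)
T = (0.0061 - 0.0025) / (0.119 * 0.0025)
T = 12.101 s

12.101


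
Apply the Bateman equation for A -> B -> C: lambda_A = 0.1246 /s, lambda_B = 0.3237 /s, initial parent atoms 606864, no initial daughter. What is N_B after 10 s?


N_B(t) = lambda_A * N_A0 / (lambda_B - lambda_A) * [exp(-lambda_A*t) - exp(-lambda_B*t)]
exp(-0.1246*10) = 0.2876531; exp(-0.3237*10) = 0.03928156
N_B = 0.1246 * 606864 / (0.3237 - 0.1246) * (0.2876531 - 0.03928156)
N_B = 94328

94328


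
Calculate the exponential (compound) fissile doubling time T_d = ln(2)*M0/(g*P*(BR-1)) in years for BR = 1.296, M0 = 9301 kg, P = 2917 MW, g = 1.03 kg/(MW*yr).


Breeding gain G = BR - 1 = 1.296 - 1 = 0.296
Fissile production rate = g * P * G = 1.03 * 2917 * 0.296 = 889.33496 kg/yr
T_d = ln(2) * M0 / (g * P * G)
T_d = ln(2) * 9301 / 889.33496 = 7.2492 yr

7.2492


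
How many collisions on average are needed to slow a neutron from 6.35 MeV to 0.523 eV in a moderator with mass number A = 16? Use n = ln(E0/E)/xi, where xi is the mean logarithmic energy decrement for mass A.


xi = 1 + (A-1)^2/(2A)*ln((A-1)/(A+1)) = 0.1199467 (for A = 16)
n = ln(E0/E) / xi
n = ln(6.35e6 / 0.523) / 0.1199467
n = ln(1.214149e+07) / 0.1199467 = 135.99

135.99


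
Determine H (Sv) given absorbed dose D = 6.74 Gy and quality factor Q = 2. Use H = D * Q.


H = D * Q
H = 6.74 * 2
H = 13.480 Sv

13.480


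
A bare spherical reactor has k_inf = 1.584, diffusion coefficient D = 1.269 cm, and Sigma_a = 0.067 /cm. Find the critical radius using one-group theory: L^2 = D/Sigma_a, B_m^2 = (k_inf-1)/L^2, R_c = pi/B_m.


L^2 = D / Sigma_a = 1.269 / 0.067 = 18.94030 cm^2
B_m^2 = (k_inf - 1) / L^2 = (1.584 - 1) / 18.94030 = 0.03083372 /cm^2
For a bare sphere: B_g = pi/R, so R_c = pi / sqrt(B_m^2)
R_c = pi / sqrt(0.03083372) = 17.891 cm

17.891


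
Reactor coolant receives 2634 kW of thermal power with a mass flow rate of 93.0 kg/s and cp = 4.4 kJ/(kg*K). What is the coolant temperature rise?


dT = Q / (m_dot * cp)
dT = 2634 / (93.0 * 4.4)
dT = 6.4370 C

6.4370


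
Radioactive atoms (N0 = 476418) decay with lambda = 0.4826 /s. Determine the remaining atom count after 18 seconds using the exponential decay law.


N = N0 * exp(-lambda * t)
N = 476418 * exp(-0.4826 * 18)
N = 80.419

80.419


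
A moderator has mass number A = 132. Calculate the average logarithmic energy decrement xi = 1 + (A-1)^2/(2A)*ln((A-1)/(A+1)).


xi = 1 + (A-1)^2/(2A) * ln((A-1)/(A+1))
xi = 1 + (132-1)^2/(2*132) * ln((132-1)/(132 +1))
xi = 0.015075

0.015075


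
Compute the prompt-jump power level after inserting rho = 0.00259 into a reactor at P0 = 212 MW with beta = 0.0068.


P1/P0 = beta / (beta - rho)
P1/P0 = 0.0068 / (0.0068 - 0.00259) = 1.615202
P1 = 212 * 1.615202 = 342.42 MW

342.42


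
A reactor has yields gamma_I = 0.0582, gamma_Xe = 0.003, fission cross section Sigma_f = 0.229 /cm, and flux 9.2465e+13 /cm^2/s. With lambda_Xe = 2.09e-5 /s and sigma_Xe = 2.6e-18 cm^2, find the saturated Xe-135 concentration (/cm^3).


Xe_eq = (gamma_I + gamma_Xe) * Sigma_f * phi / (lambda_Xe + sigma_Xe * phi)
Numerator = (0.0582 + 0.003) * 0.229 * 9.2465e+13 = 1.295878e+12
Denominator = 2.09e-5 + 2.6e-18 * 9.2465e+13 = 2.613090e-04
Xe_eq = 1.295878e+12 / 2.613090e-04 = 4.9592e+15 /cm^3

4.9592e+15


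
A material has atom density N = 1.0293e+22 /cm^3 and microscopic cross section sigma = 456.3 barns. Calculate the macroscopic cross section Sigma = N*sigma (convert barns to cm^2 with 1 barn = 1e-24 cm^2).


Sigma = N * sigma_barns * 1e-24
Sigma = 1.0293e+22 * 456.3 * 1e-24
Sigma = 4.6967 /cm

4.6967


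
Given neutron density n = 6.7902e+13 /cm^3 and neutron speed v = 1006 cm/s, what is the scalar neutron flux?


phi = n * v
phi = 6.7902e+13 * 1006
phi = 6.8309e+16 /cm^2/s

6.8309e+16


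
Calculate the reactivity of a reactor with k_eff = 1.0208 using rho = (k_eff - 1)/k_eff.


rho = (k_eff - 1) / k_eff
rho = (1.0208 - 1) / 1.0208
rho = 0.020376

0.020376


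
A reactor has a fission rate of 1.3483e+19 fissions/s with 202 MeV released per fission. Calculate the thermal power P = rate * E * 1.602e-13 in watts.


P = fission_rate * E_MeV * 1.602e-13
P = 1.3483e+19 * 202 * 1.602e-13
P = 4.3632e+08 W

4.3632e+08


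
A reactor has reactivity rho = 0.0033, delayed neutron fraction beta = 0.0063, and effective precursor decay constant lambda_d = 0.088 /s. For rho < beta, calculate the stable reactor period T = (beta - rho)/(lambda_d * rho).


T = (beta - rho) / (lambda_d * rho)
T = (0.0063 - 0.0033) / (0.088 * 0.0033)
T = 10.331 s

10.331


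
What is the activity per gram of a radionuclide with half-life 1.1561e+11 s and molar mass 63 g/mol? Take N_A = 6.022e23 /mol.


lambda = ln(2) / t_half = ln(2) / 1.1561e+11 = 5.995564e-12 /s
SA = lambda * N_A / M
SA = 5.995564e-12 * 6.022e23 / 63
SA = 5.7310e+10 Bq/g

5.7310e+10


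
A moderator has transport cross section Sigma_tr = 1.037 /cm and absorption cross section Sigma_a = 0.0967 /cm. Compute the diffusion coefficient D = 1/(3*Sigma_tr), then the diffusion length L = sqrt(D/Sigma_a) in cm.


D = 1 / (3 * Sigma_tr) = 1 / (3 * 1.037) = 0.3214401 cm
L = sqrt(D / Sigma_a)
L = sqrt(0.3214401 / 0.0967)
L = 1.8232 cm

1.8232


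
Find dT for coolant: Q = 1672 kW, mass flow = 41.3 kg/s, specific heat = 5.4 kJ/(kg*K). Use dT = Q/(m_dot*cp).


dT = Q / (m_dot * cp)
dT = 1672 / (41.3 * 5.4)
dT = 7.4971 C

7.4971


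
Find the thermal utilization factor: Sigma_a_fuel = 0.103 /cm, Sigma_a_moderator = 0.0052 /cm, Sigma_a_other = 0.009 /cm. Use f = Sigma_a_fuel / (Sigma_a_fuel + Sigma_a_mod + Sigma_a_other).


f = Sigma_a_fuel / (Sigma_a_fuel + Sigma_a_mod + Sigma_a_other)
f = 0.103 / (0.103 + 0.0052 + 0.009)
f = 0.87884

0.87884


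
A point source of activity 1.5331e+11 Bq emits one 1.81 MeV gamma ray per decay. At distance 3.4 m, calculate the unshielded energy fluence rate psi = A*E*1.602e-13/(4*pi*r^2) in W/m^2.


psi = A * E * 1.602e-13 / (4*pi*r^2)
psi = 1.5331e+11 * 1.81 * 1.602e-13 / (4*pi*3.4^2)
psi = 3.0602e-04 W/m^2

3.0602e-04


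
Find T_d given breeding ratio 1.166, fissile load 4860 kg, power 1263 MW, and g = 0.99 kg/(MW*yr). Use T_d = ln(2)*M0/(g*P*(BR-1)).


Breeding gain G = BR - 1 = 1.166 - 1 = 0.166
Fissile production rate = g * P * G = 0.99 * 1263 * 0.166 = 207.56142 kg/yr
T_d = ln(2) * M0 / (g * P * G)
T_d = ln(2) * 4860 / 207.56142 = 16.230 yr

16.230


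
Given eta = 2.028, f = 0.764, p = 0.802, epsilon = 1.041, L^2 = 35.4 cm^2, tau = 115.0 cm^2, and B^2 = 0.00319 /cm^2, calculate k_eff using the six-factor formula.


k_inf = eta*f*p*eps = 2.028*0.764*0.802*1.041 = 1.293559
P_TNL = 1/(1 + L^2*B^2) = 1/(1 + 35.4*0.00319) = 0.8985323
P_FNL = exp(-B^2*tau) = exp(-0.00319*115.0) = 0.6929136
k_eff = k_inf * P_TNL * P_FNL = 1.293559 * 0.8985323 * 0.6929136
k_eff = 0.80538

0.80538


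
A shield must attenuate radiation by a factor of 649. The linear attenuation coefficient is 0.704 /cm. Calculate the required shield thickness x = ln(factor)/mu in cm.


x = ln(factor) / mu
x = ln(649) / 0.704
x = 9.1981 cm

9.1981


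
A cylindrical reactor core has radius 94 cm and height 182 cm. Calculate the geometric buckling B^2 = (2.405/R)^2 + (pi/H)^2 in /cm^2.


B^2 = (2.405/R)^2 + (pi/H)^2
B^2 = (2.405/94)^2 + (pi/182)^2
B^2 = 9.5256e-04 /cm^2

9.5256e-04


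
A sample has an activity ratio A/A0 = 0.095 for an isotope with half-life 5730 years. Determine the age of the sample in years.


lambda = ln(2) / t_half = ln(2) / 5730 = 1.209681e-04 /yr
t = -ln(A/A0) / lambda
t = -ln(0.095) / 1.209681e-04
t = 19459 yr

19459


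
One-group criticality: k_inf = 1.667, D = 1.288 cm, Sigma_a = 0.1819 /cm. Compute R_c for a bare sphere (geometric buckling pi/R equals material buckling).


L^2 = D / Sigma_a = 1.288 / 0.1819 = 7.080814 cm^2
B_m^2 = (k_inf - 1) / L^2 = (1.667 - 1) / 7.080814 = 0.09419821 /cm^2
For a bare sphere: B_g = pi/R, so R_c = pi / sqrt(B_m^2)
R_c = pi / sqrt(0.09419821) = 10.236 cm

10.236


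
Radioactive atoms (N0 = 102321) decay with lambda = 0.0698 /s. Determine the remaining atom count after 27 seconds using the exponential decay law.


N = N0 * exp(-lambda * t)
N = 102321 * exp(-0.0698 * 27)
N = 15542

15542


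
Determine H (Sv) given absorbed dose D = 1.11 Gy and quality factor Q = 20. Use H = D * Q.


H = D * Q
H = 1.11 * 20
H = 22.200 Sv

22.200


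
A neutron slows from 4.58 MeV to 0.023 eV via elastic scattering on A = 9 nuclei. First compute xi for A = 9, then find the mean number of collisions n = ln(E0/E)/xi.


xi = 1 + (A-1)^2/(2A)*ln((A-1)/(A+1)) = 0.2066007 (for A = 9)
n = ln(E0/E) / xi
n = ln(4.58e6 / 0.023) / 0.2066007
n = ln(1.991304e+08) / 0.2066007 = 92.495

92.495


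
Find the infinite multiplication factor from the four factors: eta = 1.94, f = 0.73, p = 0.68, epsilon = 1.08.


k_inf = eta * f * p * epsilon
k_inf = 1.94 * 0.73 * 0.68 * 1.08
k_inf = 1.0401

1.0401


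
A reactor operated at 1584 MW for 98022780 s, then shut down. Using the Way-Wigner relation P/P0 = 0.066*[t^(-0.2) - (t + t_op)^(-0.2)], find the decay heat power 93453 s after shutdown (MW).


P/P0 = 0.066 * [t^(-0.2) - (t + t_op)^(-0.2)]
P/P0 = 0.066 * [93453^(-0.2) - (93453 + 98022780)^(-0.2)]
P/P0 = 0.066 * [0.1013634 - 0.02521459] = 0.005025821
P = 1584 * 0.005025821 = 7.9609 MW

7.9609


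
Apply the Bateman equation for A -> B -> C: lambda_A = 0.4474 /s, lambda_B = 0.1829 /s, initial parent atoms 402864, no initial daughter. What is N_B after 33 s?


N_B(t) = lambda_A * N_A0 / (lambda_B - lambda_A) * [exp(-lambda_A*t) - exp(-lambda_B*t)]
exp(-0.4474*33) = 3.872482e-07; exp(-0.1829*33) = 0.002391822
N_B = 0.4474 * 402864 / (0.1829 - 0.4474) * (3.872482e-07 - 0.002391822)
N_B = 1629.6

1629.6


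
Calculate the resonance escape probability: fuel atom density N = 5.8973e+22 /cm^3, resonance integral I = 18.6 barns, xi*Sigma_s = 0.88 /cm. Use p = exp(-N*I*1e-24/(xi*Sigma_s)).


p = exp(-N * I * 1e-24 / (xi*Sigma_s))
p = exp(-5.8973e+22 * 18.6 * 1e-24 / 0.88)
p = 0.28752

0.28752


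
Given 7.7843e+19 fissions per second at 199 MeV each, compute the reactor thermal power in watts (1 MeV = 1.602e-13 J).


P = fission_rate * E_MeV * 1.602e-13
P = 7.7843e+19 * 199 * 1.602e-13
P = 2.4816e+09 W

2.4816e+09


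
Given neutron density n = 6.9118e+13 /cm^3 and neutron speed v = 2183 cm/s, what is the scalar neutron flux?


phi = n * v
phi = 6.9118e+13 * 2183
phi = 1.5088e+17 /cm^2/s

1.5088e+17


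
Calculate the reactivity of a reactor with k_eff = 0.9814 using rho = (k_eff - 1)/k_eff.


rho = (k_eff - 1) / k_eff
rho = (0.9814 - 1) / 0.9814
rho = -0.018953

-0.018953


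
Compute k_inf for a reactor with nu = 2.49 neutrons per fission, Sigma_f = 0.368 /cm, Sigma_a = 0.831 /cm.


k_inf = nu * Sigma_f / Sigma_a
k_inf = 2.49 * 0.368 / 0.831
k_inf = 1.1027

1.1027


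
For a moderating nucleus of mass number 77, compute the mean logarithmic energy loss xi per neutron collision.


xi = 1 + (A-1)^2/(2A) * ln((A-1)/(A+1))
xi = 1 + (77-1)^2/(2*77) * ln((77-1)/(77 +1))
xi = 0.025751

0.025751
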